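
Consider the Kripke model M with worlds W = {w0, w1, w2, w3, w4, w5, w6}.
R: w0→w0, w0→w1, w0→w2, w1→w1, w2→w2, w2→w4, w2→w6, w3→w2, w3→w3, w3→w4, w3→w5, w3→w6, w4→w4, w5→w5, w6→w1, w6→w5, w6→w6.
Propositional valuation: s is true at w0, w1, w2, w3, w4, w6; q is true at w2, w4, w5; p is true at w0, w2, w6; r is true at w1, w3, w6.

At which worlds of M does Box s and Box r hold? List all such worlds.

Let φ = Box s and Box r. Evaluate φ at each world:
  w0 (successors {w0, w1, w2}): φ is false.
  w1 (successors {w1}): φ is true.
  w2 (successors {w2, w4, w6}): φ is false.
  w3 (successors {w2, w3, w4, w5, w6}): φ is false.
  w4 (successors {w4}): φ is false.
  w5 (successors {w5}): φ is false.
  w6 (successors {w1, w5, w6}): φ is false.
For instance, at w4:
  At w4: Box s is true, Box r is false, so Box s and Box r is false.
    At w4: Box s requires s at every successor {w4}.
      At w4: s is true.
    So Box s is true at w4.
    At w4: Box r requires r at every successor {w4}.
      r fails at w4, so Box r is false at w4.
Satisfying worlds: {w1}

w1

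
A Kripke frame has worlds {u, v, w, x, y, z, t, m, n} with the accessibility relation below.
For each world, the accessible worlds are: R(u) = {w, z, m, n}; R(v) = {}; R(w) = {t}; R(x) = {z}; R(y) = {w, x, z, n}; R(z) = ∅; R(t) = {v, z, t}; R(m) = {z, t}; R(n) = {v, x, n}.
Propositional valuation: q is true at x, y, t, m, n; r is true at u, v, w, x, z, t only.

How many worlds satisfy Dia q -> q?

7

Let φ = Dia q -> q. Evaluate φ at each world:
  u (successors {w, z, m, n}): φ is false.
  v (successors ∅): φ is true.
  w (successors {t}): φ is false.
  x (successors {z}): φ is true.
  y (successors {w, x, z, n}): φ is true.
  z (successors ∅): φ is true.
  t (successors {v, z, t}): φ is true.
  m (successors {z, t}): φ is true.
  n (successors {v, x, n}): φ is true.
For instance, at x:
  At x: Dia q is false, q is true, so Dia q -> q is true.
    At x: Dia q requires q at some successor in {z}.
      At z: q is false.
    So Dia q is false at x.
Satisfying worlds: {v, x, y, z, t, m, n}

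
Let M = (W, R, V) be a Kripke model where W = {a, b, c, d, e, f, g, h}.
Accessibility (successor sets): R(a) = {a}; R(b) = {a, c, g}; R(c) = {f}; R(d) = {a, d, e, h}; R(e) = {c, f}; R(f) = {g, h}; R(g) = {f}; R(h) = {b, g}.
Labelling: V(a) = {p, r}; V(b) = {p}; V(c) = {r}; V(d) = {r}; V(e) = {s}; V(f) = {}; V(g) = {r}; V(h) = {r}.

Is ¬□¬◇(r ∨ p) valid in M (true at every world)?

Yes

Let φ = ¬□¬◇(r ∨ p). Evaluate φ at each world:
  a (successors {a}): φ is true.
  b (successors {a, c, g}): φ is true.
  c (successors {f}): φ is true.
  d (successors {a, d, e, h}): φ is true.
  e (successors {c, f}): φ is true.
  f (successors {g, h}): φ is true.
  g (successors {f}): φ is true.
  h (successors {b, g}): φ is true.
For instance, at b:
  At b: □¬◇(r ∨ p) is false, so ¬□¬◇(r ∨ p) is true.
    At b: □¬◇(r ∨ p) requires ¬◇(r ∨ p) at every successor {a, c, g}.
      ¬◇(r ∨ p) fails at a, so □¬◇(r ∨ p) is false at b.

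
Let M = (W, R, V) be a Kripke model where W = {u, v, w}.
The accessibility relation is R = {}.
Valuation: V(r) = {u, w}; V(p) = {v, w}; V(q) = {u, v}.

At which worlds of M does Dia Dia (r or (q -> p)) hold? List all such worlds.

none

Let φ = Dia Dia (r or (q -> p)). Evaluate φ at each world:
  u (successors ∅): φ is false.
  v (successors ∅): φ is false.
  w (successors ∅): φ is false.
For instance, at u:
  At u: no accessible worlds, so Dia Dia (r or (q -> p)) is false.
Satisfying worlds: none.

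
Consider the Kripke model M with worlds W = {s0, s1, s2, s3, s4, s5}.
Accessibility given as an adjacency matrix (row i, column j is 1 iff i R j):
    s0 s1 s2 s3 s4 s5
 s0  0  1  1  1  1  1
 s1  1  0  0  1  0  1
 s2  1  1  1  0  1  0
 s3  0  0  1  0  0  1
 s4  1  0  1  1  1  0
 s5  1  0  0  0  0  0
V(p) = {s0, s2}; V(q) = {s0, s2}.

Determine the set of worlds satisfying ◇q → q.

s0, s2

Recall that ◇ψ holds at a world iff ψ holds at some accessible world.
Let φ = ◇q → q. Evaluate φ at each world:
  s0 (successors {s1, s2, s3, s4, s5}): φ is true.
  s1 (successors {s0, s3, s5}): φ is false.
  s2 (successors {s0, s1, s2, s4}): φ is true.
  s3 (successors {s2, s5}): φ is false.
  s4 (successors {s0, s2, s3, s4}): φ is false.
  s5 (successors {s0}): φ is false.
For instance, at s1:
  At s1: ◇q is true, q is false, so ◇q → q is false.
    At s1: ◇q requires q at some successor in {s0, s3, s5}.
      q holds at s0, so ◇q is true at s1.
Satisfying worlds: {s0, s2}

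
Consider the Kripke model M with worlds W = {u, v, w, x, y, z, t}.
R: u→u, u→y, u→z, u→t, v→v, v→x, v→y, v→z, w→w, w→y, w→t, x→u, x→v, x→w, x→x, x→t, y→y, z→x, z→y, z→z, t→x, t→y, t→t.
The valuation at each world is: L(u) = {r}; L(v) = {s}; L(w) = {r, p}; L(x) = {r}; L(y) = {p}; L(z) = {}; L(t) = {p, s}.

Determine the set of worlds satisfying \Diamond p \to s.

v, t

Let φ = \Diamond p \to s. Evaluate φ at each world:
  u (successors {u, y, z, t}): φ is false.
  v (successors {v, x, y, z}): φ is true.
  w (successors {w, y, t}): φ is false.
  x (successors {u, v, w, x, t}): φ is false.
  y (successors {y}): φ is false.
  z (successors {x, y, z}): φ is false.
  t (successors {x, y, t}): φ is true.
For instance, at z:
  At z: \Diamond p is true, s is false, so \Diamond p \to s is false.
    At z: \Diamond p requires p at some successor in {x, y, z}.
      p holds at y, so \Diamond p is true at z.
Satisfying worlds: {v, t}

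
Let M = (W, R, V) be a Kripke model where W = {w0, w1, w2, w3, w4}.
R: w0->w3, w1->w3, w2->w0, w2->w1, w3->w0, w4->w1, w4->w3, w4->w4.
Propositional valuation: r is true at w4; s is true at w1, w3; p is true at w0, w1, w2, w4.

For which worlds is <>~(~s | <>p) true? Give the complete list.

Let φ = <>~(~s | <>p). Evaluate φ at each world:
  w0 (successors {w3}): φ is false.
  w1 (successors {w3}): φ is false.
  w2 (successors {w0, w1}): φ is true.
  w3 (successors {w0}): φ is false.
  w4 (successors {w1, w3, w4}): φ is true.
For instance, at w4:
  At w4: <>~(~s | <>p) requires ~(~s | <>p) at some successor in {w1, w3, w4}.
    ~(~s | <>p) holds at w1, so <>~(~s | <>p) is true at w4.
      At w1: ~s | <>p is false, so ~(~s | <>p) is true.
Satisfying worlds: {w2, w4}

w2, w4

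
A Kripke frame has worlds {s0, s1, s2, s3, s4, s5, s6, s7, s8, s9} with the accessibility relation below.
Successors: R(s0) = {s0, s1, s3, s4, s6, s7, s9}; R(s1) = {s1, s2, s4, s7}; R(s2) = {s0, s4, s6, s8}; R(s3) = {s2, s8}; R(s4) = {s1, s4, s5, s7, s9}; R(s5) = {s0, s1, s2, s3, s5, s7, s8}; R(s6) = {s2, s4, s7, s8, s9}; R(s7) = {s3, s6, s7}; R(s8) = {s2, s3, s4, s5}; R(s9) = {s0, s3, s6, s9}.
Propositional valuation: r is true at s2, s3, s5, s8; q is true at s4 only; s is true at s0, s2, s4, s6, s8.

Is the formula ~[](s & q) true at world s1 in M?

At s1: [](s & q) is false, so ~[](s & q) is true.
  At s1: [](s & q) requires s & q at every successor {s1, s2, s4, s7}.
    s & q fails at s1, so [](s & q) is false at s1.

Yes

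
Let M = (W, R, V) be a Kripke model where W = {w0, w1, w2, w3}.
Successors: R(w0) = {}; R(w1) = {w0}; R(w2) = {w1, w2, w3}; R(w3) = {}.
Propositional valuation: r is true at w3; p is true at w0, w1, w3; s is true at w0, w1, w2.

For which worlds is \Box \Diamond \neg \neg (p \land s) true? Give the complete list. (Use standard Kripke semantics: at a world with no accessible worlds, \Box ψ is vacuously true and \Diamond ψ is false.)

Recall that \Box ψ holds at a world iff ψ holds at every accessible world, and \Diamond ψ holds iff ψ holds at some accessible world.
Let φ = \Box \Diamond \neg \neg (p \land s). Evaluate φ at each world:
  w0 (successors ∅): φ is true.
  w1 (successors {w0}): φ is false.
  w2 (successors {w1, w2, w3}): φ is false.
  w3 (successors ∅): φ is true.
For instance, at w2:
  At w2: \Box \Diamond \neg \neg (p \land s) requires \Diamond \neg \neg (p \land s) at every successor {w1, w2, w3}.
    \Diamond \neg \neg (p \land s) fails at w3, so \Box \Diamond \neg \neg (p \land s) is false at w2.
      At w3: no accessible worlds, so \Diamond \neg \neg (p \land s) is false.
Satisfying worlds: {w0, w3}

w0, w3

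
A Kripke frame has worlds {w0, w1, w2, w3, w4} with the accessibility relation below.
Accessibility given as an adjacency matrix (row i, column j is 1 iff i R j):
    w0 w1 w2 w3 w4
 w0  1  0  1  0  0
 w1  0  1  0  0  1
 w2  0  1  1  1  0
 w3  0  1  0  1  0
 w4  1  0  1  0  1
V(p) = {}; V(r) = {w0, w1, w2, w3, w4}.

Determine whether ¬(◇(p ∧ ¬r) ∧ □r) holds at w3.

At w3: ◇(p ∧ ¬r) ∧ □r is false, so ¬(◇(p ∧ ¬r) ∧ □r) is true.
  At w3: ◇(p ∧ ¬r) is false, □r is true, so ◇(p ∧ ¬r) ∧ □r is false.
    At w3: ◇(p ∧ ¬r) requires p ∧ ¬r at some successor in {w1, w3}.
      At w1: p ∧ ¬r is false.
      At w3: p ∧ ¬r is false.
    So ◇(p ∧ ¬r) is false at w3.
    At w3: □r requires r at every successor {w1, w3}.
      At w1: r is true.
      At w3: r is true.
    So □r is true at w3.

Yes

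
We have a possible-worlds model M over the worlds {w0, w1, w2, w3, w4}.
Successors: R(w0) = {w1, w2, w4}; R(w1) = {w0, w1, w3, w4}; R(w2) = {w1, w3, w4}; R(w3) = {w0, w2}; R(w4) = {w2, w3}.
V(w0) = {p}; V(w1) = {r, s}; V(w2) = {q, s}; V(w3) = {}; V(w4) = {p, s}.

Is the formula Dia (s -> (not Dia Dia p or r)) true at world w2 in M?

Recall that Dia ψ holds at a world iff ψ holds at some accessible world.
At w2: Dia (s -> (not Dia Dia p or r)) requires s -> (not Dia Dia p or r) at some successor in {w1, w3, w4}.
  s -> (not Dia Dia p or r) holds at w1, so Dia (s -> (not Dia Dia p or r)) is true at w2.
    At w1: s is true, not Dia Dia p or r is true, so s -> (not Dia Dia p or r) is true.
      At w1: not Dia Dia p is false, r is true, so not Dia Dia p or r is true.

Yes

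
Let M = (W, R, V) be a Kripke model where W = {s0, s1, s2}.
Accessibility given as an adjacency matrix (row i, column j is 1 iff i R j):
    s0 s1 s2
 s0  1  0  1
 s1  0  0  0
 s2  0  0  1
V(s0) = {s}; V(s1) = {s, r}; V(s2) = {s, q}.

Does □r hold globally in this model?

No

Let φ = □r. Evaluate φ at each world:
  s0 (successors {s0, s2}): φ is false.
  s1 (successors ∅): φ is true.
  s2 (successors {s2}): φ is false.
Detail at s0 (counterexample):
  At s0: □r requires r at every successor {s0, s2}.
    r fails at s0, so □r is false at s0.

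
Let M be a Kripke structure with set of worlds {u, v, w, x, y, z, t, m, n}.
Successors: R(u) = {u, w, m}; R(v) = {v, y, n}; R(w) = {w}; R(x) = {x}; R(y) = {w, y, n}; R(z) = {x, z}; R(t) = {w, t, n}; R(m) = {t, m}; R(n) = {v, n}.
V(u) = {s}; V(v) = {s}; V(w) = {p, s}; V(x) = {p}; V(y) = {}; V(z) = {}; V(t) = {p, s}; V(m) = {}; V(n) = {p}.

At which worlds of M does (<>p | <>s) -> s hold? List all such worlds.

u, v, w, t

Let φ = (<>p | <>s) -> s. Evaluate φ at each world:
  u (successors {u, w, m}): φ is true.
  v (successors {v, y, n}): φ is true.
  w (successors {w}): φ is true.
  x (successors {x}): φ is false.
  y (successors {w, y, n}): φ is false.
  z (successors {x, z}): φ is false.
  t (successors {w, t, n}): φ is true.
  m (successors {t, m}): φ is false.
  n (successors {v, n}): φ is false.
For instance, at x:
  At x: <>p | <>s is true, s is false, so (<>p | <>s) -> s is false.
    At x: <>p is true, <>s is false, so <>p | <>s is true.
      At x: <>p requires p at some successor in {x}.
        p holds at x, so <>p is true at x.
      At x: <>s requires s at some successor in {x}.
        At x: s is false.
      So <>s is false at x.
Satisfying worlds: {u, v, w, t}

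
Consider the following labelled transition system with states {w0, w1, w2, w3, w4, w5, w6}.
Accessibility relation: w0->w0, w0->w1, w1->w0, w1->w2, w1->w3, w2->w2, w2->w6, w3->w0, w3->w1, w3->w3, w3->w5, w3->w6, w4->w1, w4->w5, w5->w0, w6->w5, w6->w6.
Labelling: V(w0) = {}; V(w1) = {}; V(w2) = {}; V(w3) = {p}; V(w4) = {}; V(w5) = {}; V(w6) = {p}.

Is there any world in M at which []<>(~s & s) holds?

Let φ = []<>(~s & s). Evaluate φ at each world:
  w0 (successors {w0, w1}): φ is false.
  w1 (successors {w0, w2, w3}): φ is false.
  w2 (successors {w2, w6}): φ is false.
  w3 (successors {w0, w1, w3, w5, w6}): φ is false.
  w4 (successors {w1, w5}): φ is false.
  w5 (successors {w0}): φ is false.
  w6 (successors {w5, w6}): φ is false.
For instance, at w4:
  At w4: []<>(~s & s) requires <>(~s & s) at every successor {w1, w5}.
    <>(~s & s) fails at w1, so []<>(~s & s) is false at w4.
      At w1: <>(~s & s) requires ~s & s at some successor in {w0, w2, w3}.
        At w0: ~s & s is false.
        At w2: ~s & s is false.
        At w3: ~s & s is false.
      So <>(~s & s) is false at w1.

No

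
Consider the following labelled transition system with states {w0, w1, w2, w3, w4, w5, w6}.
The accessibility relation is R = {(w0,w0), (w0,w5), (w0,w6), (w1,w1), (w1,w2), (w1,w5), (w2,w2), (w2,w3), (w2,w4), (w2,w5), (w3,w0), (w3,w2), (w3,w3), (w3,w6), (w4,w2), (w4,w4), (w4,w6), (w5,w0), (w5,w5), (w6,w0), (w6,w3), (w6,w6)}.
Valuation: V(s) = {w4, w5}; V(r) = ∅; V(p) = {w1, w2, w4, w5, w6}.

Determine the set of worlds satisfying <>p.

Recall that <>ψ holds at a world iff ψ holds at some accessible world.
Let φ = <>p. Evaluate φ at each world:
  w0 (successors {w0, w5, w6}): φ is true.
  w1 (successors {w1, w2, w5}): φ is true.
  w2 (successors {w2, w3, w4, w5}): φ is true.
  w3 (successors {w0, w2, w3, w6}): φ is true.
  w4 (successors {w2, w4, w6}): φ is true.
  w5 (successors {w0, w5}): φ is true.
  w6 (successors {w0, w3, w6}): φ is true.
For instance, at w2:
  At w2: <>p requires p at some successor in {w2, w3, w4, w5}.
    p holds at w2, so <>p is true at w2.
Satisfying worlds: {w0, w1, w2, w3, w4, w5, w6}

w0, w1, w2, w3, w4, w5, w6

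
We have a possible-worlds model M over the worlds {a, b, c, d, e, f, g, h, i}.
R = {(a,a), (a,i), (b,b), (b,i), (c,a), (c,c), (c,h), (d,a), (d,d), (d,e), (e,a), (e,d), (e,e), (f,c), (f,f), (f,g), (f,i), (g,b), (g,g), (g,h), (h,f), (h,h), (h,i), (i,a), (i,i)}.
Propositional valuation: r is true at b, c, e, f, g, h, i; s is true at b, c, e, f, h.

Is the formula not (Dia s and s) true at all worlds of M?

Let φ = not (Dia s and s). Evaluate φ at each world:
  a (successors {a, i}): φ is true.
  b (successors {b, i}): φ is false.
  c (successors {a, c, h}): φ is false.
  d (successors {a, d, e}): φ is true.
  e (successors {a, d, e}): φ is false.
  f (successors {c, f, g, i}): φ is false.
  g (successors {b, g, h}): φ is true.
  h (successors {f, h, i}): φ is false.
  i (successors {a, i}): φ is true.
Detail at b (counterexample):
  At b: Dia s and s is true, so not (Dia s and s) is false.
    At b: Dia s is true, s is true, so Dia s and s is true.
      At b: Dia s requires s at some successor in {b, i}.
        s holds at b, so Dia s is true at b.

No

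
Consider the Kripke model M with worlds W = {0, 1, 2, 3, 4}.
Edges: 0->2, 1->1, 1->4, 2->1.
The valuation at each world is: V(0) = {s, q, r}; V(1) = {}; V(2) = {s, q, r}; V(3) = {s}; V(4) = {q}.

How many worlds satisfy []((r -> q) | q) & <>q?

2

Let φ = []((r -> q) | q) & <>q. Evaluate φ at each world:
  0 (successors {2}): φ is true.
  1 (successors {1, 4}): φ is true.
  2 (successors {1}): φ is false.
  3 (successors ∅): φ is false.
  4 (successors ∅): φ is false.
For instance, at 0:
  At 0: []((r -> q) | q) is true, <>q is true, so []((r -> q) | q) & <>q is true.
    At 0: []((r -> q) | q) requires (r -> q) | q at every successor {2}.
      At 2: (r -> q) | q is true.
    So []((r -> q) | q) is true at 0.
    At 0: <>q requires q at some successor in {2}.
      q holds at 2, so <>q is true at 0.
Satisfying worlds: {0, 1}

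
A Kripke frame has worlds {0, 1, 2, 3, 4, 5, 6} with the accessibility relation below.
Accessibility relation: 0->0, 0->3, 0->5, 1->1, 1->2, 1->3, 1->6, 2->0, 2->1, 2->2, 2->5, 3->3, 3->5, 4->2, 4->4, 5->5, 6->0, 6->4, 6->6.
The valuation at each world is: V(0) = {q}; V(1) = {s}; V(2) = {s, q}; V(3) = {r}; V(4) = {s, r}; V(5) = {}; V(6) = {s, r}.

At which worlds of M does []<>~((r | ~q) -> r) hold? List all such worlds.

0, 2, 3, 5

Recall that []ψ holds at a world iff ψ holds at every accessible world, and <>ψ holds iff ψ holds at some accessible world.
Let φ = []<>~((r | ~q) -> r). Evaluate φ at each world:
  0 (successors {0, 3, 5}): φ is true.
  1 (successors {1, 2, 3, 6}): φ is false.
  2 (successors {0, 1, 2, 5}): φ is true.
  3 (successors {3, 5}): φ is true.
  4 (successors {2, 4}): φ is false.
  5 (successors {5}): φ is true.
  6 (successors {0, 4, 6}): φ is false.
For instance, at 4:
  At 4: []<>~((r | ~q) -> r) requires <>~((r | ~q) -> r) at every successor {2, 4}.
    <>~((r | ~q) -> r) fails at 4, so []<>~((r | ~q) -> r) is false at 4.
      At 4: <>~((r | ~q) -> r) requires ~((r | ~q) -> r) at some successor in {2, 4}.
        At 2: ~((r | ~q) -> r) is false.
        At 4: ~((r | ~q) -> r) is false.
      So <>~((r | ~q) -> r) is false at 4.
Satisfying worlds: {0, 2, 3, 5}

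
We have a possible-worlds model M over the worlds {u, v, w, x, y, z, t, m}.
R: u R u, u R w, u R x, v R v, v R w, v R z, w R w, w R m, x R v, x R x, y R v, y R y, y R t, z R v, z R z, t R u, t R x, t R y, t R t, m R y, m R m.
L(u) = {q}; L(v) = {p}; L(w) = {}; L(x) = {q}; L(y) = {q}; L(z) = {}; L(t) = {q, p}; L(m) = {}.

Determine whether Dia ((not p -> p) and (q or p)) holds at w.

At w: Dia ((not p -> p) and (q or p)) requires (not p -> p) and (q or p) at some successor in {w, m}.
  At w: (not p -> p) and (q or p) is false.
  At m: (not p -> p) and (q or p) is false.
So Dia ((not p -> p) and (q or p)) is false at w.

No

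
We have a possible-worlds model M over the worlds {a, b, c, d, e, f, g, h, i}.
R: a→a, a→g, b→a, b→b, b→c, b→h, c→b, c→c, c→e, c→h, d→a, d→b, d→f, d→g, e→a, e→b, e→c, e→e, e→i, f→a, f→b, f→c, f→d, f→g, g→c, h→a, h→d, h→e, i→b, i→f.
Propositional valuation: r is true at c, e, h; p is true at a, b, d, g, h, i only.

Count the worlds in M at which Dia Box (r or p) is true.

9

Let φ = Dia Box (r or p). Evaluate φ at each world:
  a (successors {a, g}): φ is true.
  b (successors {a, b, c, h}): φ is true.
  c (successors {b, c, e, h}): φ is true.
  d (successors {a, b, f, g}): φ is true.
  e (successors {a, b, c, e, i}): φ is true.
  f (successors {a, b, c, d, g}): φ is true.
  g (successors {c}): φ is true.
  h (successors {a, d, e}): φ is true.
  i (successors {b, f}): φ is true.
For instance, at b:
  At b: Dia Box (r or p) requires Box (r or p) at some successor in {a, b, c, h}.
    Box (r or p) holds at a, so Dia Box (r or p) is true at b.
      At a: Box (r or p) requires r or p at every successor {a, g}.
        At a: r or p is true.
        At g: r or p is true.
      So Box (r or p) is true at a.
Satisfying worlds: {a, b, c, d, e, f, g, h, i}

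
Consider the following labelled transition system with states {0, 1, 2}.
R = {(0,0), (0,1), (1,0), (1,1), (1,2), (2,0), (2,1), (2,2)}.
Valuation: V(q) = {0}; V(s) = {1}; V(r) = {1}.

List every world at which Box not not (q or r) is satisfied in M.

0

Let φ = Box not not (q or r). Evaluate φ at each world:
  0 (successors {0, 1}): φ is true.
  1 (successors {0, 1, 2}): φ is false.
  2 (successors {0, 1, 2}): φ is false.
For instance, at 0:
  At 0: Box not not (q or r) requires not not (q or r) at every successor {0, 1}.
    At 0: not not (q or r) is true.
    At 1: not not (q or r) is true.
  So Box not not (q or r) is true at 0.
Satisfying worlds: {0}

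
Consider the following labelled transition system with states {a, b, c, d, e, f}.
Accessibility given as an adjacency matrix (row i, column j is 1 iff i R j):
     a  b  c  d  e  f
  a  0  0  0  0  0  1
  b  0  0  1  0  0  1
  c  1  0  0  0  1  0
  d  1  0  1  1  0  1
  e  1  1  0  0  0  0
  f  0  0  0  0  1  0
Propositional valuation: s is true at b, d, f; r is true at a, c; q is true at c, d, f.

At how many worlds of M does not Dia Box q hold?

3

Recall that Box ψ holds at a world iff ψ holds at every accessible world, and Dia ψ holds iff ψ holds at some accessible world.
Let φ = not Dia Box q. Evaluate φ at each world:
  a (successors {f}): φ is true.
  b (successors {c, f}): φ is true.
  c (successors {a, e}): φ is false.
  d (successors {a, c, d, f}): φ is false.
  e (successors {a, b}): φ is false.
  f (successors {e}): φ is true.
For instance, at d:
  At d: Dia Box q is true, so not Dia Box q is false.
    At d: Dia Box q requires Box q at some successor in {a, c, d, f}.
      Box q holds at a, so Dia Box q is true at d.
Satisfying worlds: {a, b, f}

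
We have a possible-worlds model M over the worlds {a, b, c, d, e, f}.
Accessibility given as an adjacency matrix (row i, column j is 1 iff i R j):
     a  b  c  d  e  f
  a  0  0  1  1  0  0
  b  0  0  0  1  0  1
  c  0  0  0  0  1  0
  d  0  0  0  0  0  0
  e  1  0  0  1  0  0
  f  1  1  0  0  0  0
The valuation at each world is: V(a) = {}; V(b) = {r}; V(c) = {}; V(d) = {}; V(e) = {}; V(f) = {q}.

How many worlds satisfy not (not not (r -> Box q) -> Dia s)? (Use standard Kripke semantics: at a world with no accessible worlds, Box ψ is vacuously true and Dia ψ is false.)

Let φ = not (not not (r -> Box q) -> Dia s). Evaluate φ at each world:
  a (successors {c, d}): φ is true.
  b (successors {d, f}): φ is false.
  c (successors {e}): φ is true.
  d (successors ∅): φ is true.
  e (successors {a, d}): φ is true.
  f (successors {a, b}): φ is true.
For instance, at a:
  At a: not not (r -> Box q) -> Dia s is false, so not (not not (r -> Box q) -> Dia s) is true.
    At a: not not (r -> Box q) is true, Dia s is false, so not not (r -> Box q) -> Dia s is false.
      At a: not (r -> Box q) is false, so not not (r -> Box q) is true.
      At a: Dia s requires s at some successor in {c, d}.
        At c: s is false.
        At d: s is false.
      So Dia s is false at a.
Satisfying worlds: {a, c, d, e, f}

5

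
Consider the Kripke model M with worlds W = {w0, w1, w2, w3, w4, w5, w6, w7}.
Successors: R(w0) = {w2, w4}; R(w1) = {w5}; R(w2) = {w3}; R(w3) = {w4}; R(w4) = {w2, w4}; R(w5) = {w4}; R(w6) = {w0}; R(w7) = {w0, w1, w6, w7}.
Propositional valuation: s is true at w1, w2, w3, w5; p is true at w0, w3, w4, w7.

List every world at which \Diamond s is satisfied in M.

w0, w1, w2, w4, w7

Let φ = \Diamond s. Evaluate φ at each world:
  w0 (successors {w2, w4}): φ is true.
  w1 (successors {w5}): φ is true.
  w2 (successors {w3}): φ is true.
  w3 (successors {w4}): φ is false.
  w4 (successors {w2, w4}): φ is true.
  w5 (successors {w4}): φ is false.
  w6 (successors {w0}): φ is false.
  w7 (successors {w0, w1, w6, w7}): φ is true.
For instance, at w6:
  At w6: \Diamond s requires s at some successor in {w0}.
    At w0: s is false.
  So \Diamond s is false at w6.
Satisfying worlds: {w0, w1, w2, w4, w7}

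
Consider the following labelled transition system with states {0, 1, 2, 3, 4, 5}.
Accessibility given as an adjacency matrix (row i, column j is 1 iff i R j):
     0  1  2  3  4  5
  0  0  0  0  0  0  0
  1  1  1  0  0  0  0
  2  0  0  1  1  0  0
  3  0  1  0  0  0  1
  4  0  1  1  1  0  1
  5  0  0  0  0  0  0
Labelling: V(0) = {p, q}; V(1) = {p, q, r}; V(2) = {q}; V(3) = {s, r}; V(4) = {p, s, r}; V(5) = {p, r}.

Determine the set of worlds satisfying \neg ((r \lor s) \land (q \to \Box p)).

0, 2

Let φ = \neg ((r \lor s) \land (q \to \Box p)). Evaluate φ at each world:
  0 (successors ∅): φ is true.
  1 (successors {0, 1}): φ is false.
  2 (successors {2, 3}): φ is true.
  3 (successors {1, 5}): φ is false.
  4 (successors {1, 2, 3, 5}): φ is false.
  5 (successors ∅): φ is false.
For instance, at 1:
  At 1: (r \lor s) \land (q \to \Box p) is true, so \neg ((r \lor s) \land (q \to \Box p)) is false.
    At 1: r \lor s is true, q \to \Box p is true, so (r \lor s) \land (q \to \Box p) is true.
      At 1: q is true, \Box p is true, so q \to \Box p is true.
Satisfying worlds: {0, 2}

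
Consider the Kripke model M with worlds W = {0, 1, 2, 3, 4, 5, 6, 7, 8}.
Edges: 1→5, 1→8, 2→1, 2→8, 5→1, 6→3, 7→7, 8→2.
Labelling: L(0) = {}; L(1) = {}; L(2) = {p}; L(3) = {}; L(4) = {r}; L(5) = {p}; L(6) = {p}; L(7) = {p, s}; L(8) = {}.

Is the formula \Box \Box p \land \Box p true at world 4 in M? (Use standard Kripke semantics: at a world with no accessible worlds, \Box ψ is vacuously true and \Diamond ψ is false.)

At 4: \Box \Box p is true, \Box p is true, so \Box \Box p \land \Box p is true.
  At 4: no accessible worlds, so \Box \Box p holds vacuously.
  At 4: no accessible worlds, so \Box p holds vacuously.

Yes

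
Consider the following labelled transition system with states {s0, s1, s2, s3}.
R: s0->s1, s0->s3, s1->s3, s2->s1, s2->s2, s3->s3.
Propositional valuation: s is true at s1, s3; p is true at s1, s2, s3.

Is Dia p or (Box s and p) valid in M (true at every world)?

Let φ = Dia p or (Box s and p). Evaluate φ at each world:
  s0 (successors {s1, s3}): φ is true.
  s1 (successors {s3}): φ is true.
  s2 (successors {s1, s2}): φ is true.
  s3 (successors {s3}): φ is true.
For instance, at s2:
  At s2: Dia p is true, Box s and p is false, so Dia p or (Box s and p) is true.
    At s2: Dia p requires p at some successor in {s1, s2}.
      p holds at s1, so Dia p is true at s2.
    At s2: Box s is false, p is true, so Box s and p is false.
      At s2: Box s requires s at every successor {s1, s2}.
        s fails at s2, so Box s is false at s2.

Yes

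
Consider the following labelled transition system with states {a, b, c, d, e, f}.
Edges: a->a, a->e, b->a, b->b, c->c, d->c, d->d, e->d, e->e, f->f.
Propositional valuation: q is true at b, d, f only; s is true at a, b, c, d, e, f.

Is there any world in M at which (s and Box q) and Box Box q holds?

Recall that Box ψ holds at a world iff ψ holds at every accessible world, and Dia ψ holds iff ψ holds at some accessible world.
Let φ = (s and Box q) and Box Box q. Evaluate φ at each world:
  a (successors {a, e}): φ is false.
  b (successors {a, b}): φ is false.
  c (successors {c}): φ is false.
  d (successors {c, d}): φ is false.
  e (successors {d, e}): φ is false.
  f (successors {f}): φ is true.
Detail at f (witness):
  At f: s and Box q is true, Box Box q is true, so (s and Box q) and Box Box q is true.
    At f: s is true, Box q is true, so s and Box q is true.
      At f: Box q requires q at every successor {f}.
        At f: q is true.
      So Box q is true at f.
    At f: Box Box q requires Box q at every successor {f}.
      At f: Box q is true.
    So Box Box q is true at f.

Yes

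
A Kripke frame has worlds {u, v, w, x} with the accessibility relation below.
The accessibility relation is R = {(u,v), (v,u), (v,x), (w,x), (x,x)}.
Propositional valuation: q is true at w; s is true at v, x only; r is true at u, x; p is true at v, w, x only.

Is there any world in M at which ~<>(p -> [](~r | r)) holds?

No

Recall that []ψ holds at a world iff ψ holds at every accessible world, and <>ψ holds iff ψ holds at some accessible world.
Let φ = ~<>(p -> [](~r | r)). Evaluate φ at each world:
  u (successors {v}): φ is false.
  v (successors {u, x}): φ is false.
  w (successors {x}): φ is false.
  x (successors {x}): φ is false.
For instance, at w:
  At w: <>(p -> [](~r | r)) is true, so ~<>(p -> [](~r | r)) is false.
    At w: <>(p -> [](~r | r)) requires p -> [](~r | r) at some successor in {x}.
      p -> [](~r | r) holds at x, so <>(p -> [](~r | r)) is true at w.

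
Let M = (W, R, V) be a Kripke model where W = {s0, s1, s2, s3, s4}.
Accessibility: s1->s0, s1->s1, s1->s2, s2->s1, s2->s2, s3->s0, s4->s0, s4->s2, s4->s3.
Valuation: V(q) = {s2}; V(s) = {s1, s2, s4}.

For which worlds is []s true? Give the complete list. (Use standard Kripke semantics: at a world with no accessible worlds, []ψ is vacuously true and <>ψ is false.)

Let φ = []s. Evaluate φ at each world:
  s0 (successors ∅): φ is true.
  s1 (successors {s0, s1, s2}): φ is false.
  s2 (successors {s1, s2}): φ is true.
  s3 (successors {s0}): φ is false.
  s4 (successors {s0, s2, s3}): φ is false.
For instance, at s4:
  At s4: []s requires s at every successor {s0, s2, s3}.
    s fails at s0, so []s is false at s4.
Satisfying worlds: {s0, s2}

s0, s2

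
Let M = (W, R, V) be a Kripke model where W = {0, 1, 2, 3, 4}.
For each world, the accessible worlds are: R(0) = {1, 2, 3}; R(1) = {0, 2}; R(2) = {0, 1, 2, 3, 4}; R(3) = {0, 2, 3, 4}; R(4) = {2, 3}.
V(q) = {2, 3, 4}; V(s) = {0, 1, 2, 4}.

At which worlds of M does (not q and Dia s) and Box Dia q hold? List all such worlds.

Recall that Box ψ holds at a world iff ψ holds at every accessible world, and Dia ψ holds iff ψ holds at some accessible world.
Let φ = (not q and Dia s) and Box Dia q. Evaluate φ at each world:
  0 (successors {1, 2, 3}): φ is true.
  1 (successors {0, 2}): φ is true.
  2 (successors {0, 1, 2, 3, 4}): φ is false.
  3 (successors {0, 2, 3, 4}): φ is false.
  4 (successors {2, 3}): φ is false.
For instance, at 0:
  At 0: not q and Dia s is true, Box Dia q is true, so (not q and Dia s) and Box Dia q is true.
    At 0: not q is true, Dia s is true, so not q and Dia s is true.
      At 0: Dia s requires s at some successor in {1, 2, 3}.
        s holds at 1, so Dia s is true at 0.
    At 0: Box Dia q requires Dia q at every successor {1, 2, 3}.
      At 1: Dia q is true.
      At 2: Dia q is true.
      At 3: Dia q is true.
    So Box Dia q is true at 0.
Satisfying worlds: {0, 1}

0, 1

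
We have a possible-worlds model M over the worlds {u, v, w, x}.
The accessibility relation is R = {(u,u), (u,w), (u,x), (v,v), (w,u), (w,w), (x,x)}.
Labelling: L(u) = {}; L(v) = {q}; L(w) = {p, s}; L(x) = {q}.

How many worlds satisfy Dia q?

Let φ = Dia q. Evaluate φ at each world:
  u (successors {u, w, x}): φ is true.
  v (successors {v}): φ is true.
  w (successors {u, w}): φ is false.
  x (successors {x}): φ is true.
For instance, at v:
  At v: Dia q requires q at some successor in {v}.
    q holds at v, so Dia q is true at v.
Satisfying worlds: {u, v, x}

3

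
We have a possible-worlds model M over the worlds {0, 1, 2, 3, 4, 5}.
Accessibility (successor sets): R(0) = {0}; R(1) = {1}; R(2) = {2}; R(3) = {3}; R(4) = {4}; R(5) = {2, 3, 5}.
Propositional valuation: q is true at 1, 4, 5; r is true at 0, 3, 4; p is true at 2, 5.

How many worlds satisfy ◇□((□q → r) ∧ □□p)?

Let φ = ◇□((□q → r) ∧ □□p). Evaluate φ at each world:
  0 (successors {0}): φ is false.
  1 (successors {1}): φ is false.
  2 (successors {2}): φ is true.
  3 (successors {3}): φ is false.
  4 (successors {4}): φ is false.
  5 (successors {2, 3, 5}): φ is true.
For instance, at 4:
  At 4: ◇□((□q → r) ∧ □□p) requires □((□q → r) ∧ □□p) at some successor in {4}.
    At 4: □((□q → r) ∧ □□p) is false.
  So ◇□((□q → r) ∧ □□p) is false at 4.
Satisfying worlds: {2, 5}

2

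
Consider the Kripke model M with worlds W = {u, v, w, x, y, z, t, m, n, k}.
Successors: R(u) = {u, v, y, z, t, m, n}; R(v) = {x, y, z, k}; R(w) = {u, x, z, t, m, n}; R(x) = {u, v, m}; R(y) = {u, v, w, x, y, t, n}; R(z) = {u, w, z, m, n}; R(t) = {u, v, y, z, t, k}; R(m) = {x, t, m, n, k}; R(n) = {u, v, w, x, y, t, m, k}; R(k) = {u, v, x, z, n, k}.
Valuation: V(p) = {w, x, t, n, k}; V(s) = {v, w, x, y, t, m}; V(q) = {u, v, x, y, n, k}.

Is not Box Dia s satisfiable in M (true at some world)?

No

Let φ = not Box Dia s. Evaluate φ at each world:
  u (successors {u, v, y, z, t, m, n}): φ is false.
  v (successors {x, y, z, k}): φ is false.
  w (successors {u, x, z, t, m, n}): φ is false.
  x (successors {u, v, m}): φ is false.
  y (successors {u, v, w, x, y, t, n}): φ is false.
  z (successors {u, w, z, m, n}): φ is false.
  t (successors {u, v, y, z, t, k}): φ is false.
  m (successors {x, t, m, n, k}): φ is false.
  n (successors {u, v, w, x, y, t, m, k}): φ is false.
  k (successors {u, v, x, z, n, k}): φ is false.
For instance, at v:
  At v: Box Dia s is true, so not Box Dia s is false.
    At v: Box Dia s requires Dia s at every successor {x, y, z, k}.
      At x: Dia s is true.
      At y: Dia s is true.
      At z: Dia s is true.
      At k: Dia s is true.
    So Box Dia s is true at v.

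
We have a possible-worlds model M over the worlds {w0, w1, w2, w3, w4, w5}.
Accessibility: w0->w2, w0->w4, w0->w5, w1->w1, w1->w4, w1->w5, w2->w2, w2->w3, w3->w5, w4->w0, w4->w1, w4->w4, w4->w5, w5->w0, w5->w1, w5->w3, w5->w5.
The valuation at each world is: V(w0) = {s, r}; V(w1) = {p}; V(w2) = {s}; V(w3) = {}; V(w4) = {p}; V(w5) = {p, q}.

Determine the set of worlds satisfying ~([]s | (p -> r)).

Recall that []ψ holds at a world iff ψ holds at every accessible world, and <>ψ holds iff ψ holds at some accessible world.
Let φ = ~([]s | (p -> r)). Evaluate φ at each world:
  w0 (successors {w2, w4, w5}): φ is false.
  w1 (successors {w1, w4, w5}): φ is true.
  w2 (successors {w2, w3}): φ is false.
  w3 (successors {w5}): φ is false.
  w4 (successors {w0, w1, w4, w5}): φ is true.
  w5 (successors {w0, w1, w3, w5}): φ is true.
For instance, at w5:
  At w5: []s | (p -> r) is false, so ~([]s | (p -> r)) is true.
    At w5: []s is false, p -> r is false, so []s | (p -> r) is false.
      At w5: []s requires s at every successor {w0, w1, w3, w5}.
        s fails at w1, so []s is false at w5.
Satisfying worlds: {w1, w4, w5}

w1, w4, w5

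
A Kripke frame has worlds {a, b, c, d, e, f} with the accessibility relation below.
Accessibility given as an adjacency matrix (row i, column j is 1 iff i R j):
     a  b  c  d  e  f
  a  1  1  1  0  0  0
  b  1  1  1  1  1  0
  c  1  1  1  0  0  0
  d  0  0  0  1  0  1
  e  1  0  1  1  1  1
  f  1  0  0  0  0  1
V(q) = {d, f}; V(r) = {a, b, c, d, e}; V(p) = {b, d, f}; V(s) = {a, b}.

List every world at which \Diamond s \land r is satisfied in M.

Recall that \Diamond ψ holds at a world iff ψ holds at some accessible world.
Let φ = \Diamond s \land r. Evaluate φ at each world:
  a (successors {a, b, c}): φ is true.
  b (successors {a, b, c, d, e}): φ is true.
  c (successors {a, b, c}): φ is true.
  d (successors {d, f}): φ is false.
  e (successors {a, c, d, e, f}): φ is true.
  f (successors {a, f}): φ is false.
For instance, at a:
  At a: \Diamond s is true, r is true, so \Diamond s \land r is true.
    At a: \Diamond s requires s at some successor in {a, b, c}.
      s holds at a, so \Diamond s is true at a.
Satisfying worlds: {a, b, c, e}

a, b, c, e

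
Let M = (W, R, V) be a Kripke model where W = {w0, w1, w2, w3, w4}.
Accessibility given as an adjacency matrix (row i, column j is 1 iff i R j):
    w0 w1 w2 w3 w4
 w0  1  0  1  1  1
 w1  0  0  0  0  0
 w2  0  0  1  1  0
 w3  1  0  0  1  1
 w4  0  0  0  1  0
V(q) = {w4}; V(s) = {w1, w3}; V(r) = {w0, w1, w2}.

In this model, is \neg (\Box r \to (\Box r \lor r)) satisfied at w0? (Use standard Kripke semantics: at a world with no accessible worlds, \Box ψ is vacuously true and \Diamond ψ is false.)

Recall that \Box ψ holds at a world iff ψ holds at every accessible world, and \Diamond ψ holds iff ψ holds at some accessible world.
At w0: \Box r \to (\Box r \lor r) is true, so \neg (\Box r \to (\Box r \lor r)) is false.
  At w0: \Box r is false, \Box r \lor r is true, so \Box r \to (\Box r \lor r) is true.
    At w0: \Box r requires r at every successor {w0, w2, w3, w4}.
      r fails at w3, so \Box r is false at w0.
    At w0: \Box r is false, r is true, so \Box r \lor r is true.
      At w0: \Box r requires r at every successor {w0, w2, w3, w4}.
        r fails at w3, so \Box r is false at w0.

No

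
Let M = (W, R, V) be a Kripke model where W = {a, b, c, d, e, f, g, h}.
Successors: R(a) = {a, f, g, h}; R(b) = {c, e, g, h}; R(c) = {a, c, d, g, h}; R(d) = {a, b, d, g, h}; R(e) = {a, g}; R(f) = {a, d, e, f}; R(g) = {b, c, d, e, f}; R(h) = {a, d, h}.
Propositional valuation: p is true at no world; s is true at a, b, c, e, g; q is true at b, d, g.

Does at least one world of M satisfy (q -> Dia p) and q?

No

Recall that Dia ψ holds at a world iff ψ holds at some accessible world.
Let φ = (q -> Dia p) and q. Evaluate φ at each world:
  a (successors {a, f, g, h}): φ is false.
  b (successors {c, e, g, h}): φ is false.
  c (successors {a, c, d, g, h}): φ is false.
  d (successors {a, b, d, g, h}): φ is false.
  e (successors {a, g}): φ is false.
  f (successors {a, d, e, f}): φ is false.
  g (successors {b, c, d, e, f}): φ is false.
  h (successors {a, d, h}): φ is false.
For instance, at f:
  At f: q -> Dia p is true, q is false, so (q -> Dia p) and q is false.
    At f: q is false, Dia p is false, so q -> Dia p is true.
      At f: Dia p requires p at some successor in {a, d, e, f}.
        At a: p is false.
        At d: p is false.
        At e: p is false.
        At f: p is false.
      So Dia p is false at f.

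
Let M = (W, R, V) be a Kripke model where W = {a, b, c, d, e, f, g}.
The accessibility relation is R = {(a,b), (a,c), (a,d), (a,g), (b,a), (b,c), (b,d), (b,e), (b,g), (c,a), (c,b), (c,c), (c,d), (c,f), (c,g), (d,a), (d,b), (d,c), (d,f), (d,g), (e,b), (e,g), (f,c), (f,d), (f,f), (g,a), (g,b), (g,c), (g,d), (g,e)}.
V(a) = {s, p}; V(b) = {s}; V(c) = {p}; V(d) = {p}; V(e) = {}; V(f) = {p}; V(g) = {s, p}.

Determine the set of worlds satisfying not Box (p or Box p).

a, b, c, d, e, g

Let φ = not Box (p or Box p). Evaluate φ at each world:
  a (successors {b, c, d, g}): φ is true.
  b (successors {a, c, d, e, g}): φ is true.
  c (successors {a, b, c, d, f, g}): φ is true.
  d (successors {a, b, c, f, g}): φ is true.
  e (successors {b, g}): φ is true.
  f (successors {c, d, f}): φ is false.
  g (successors {a, b, c, d, e}): φ is true.
For instance, at d:
  At d: Box (p or Box p) is false, so not Box (p or Box p) is true.
    At d: Box (p or Box p) requires p or Box p at every successor {a, b, c, f, g}.
      p or Box p fails at b, so Box (p or Box p) is false at d.
Satisfying worlds: {a, b, c, d, e, g}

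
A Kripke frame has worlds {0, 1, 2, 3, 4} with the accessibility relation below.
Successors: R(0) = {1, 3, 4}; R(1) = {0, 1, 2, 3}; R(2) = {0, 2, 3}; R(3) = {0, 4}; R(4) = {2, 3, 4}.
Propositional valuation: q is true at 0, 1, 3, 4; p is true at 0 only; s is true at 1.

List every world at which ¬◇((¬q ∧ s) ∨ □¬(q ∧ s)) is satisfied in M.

none

Recall that □ψ holds at a world iff ψ holds at every accessible world, and ◇ψ holds iff ψ holds at some accessible world.
Let φ = ¬◇((¬q ∧ s) ∨ □¬(q ∧ s)). Evaluate φ at each world:
  0 (successors {1, 3, 4}): φ is false.
  1 (successors {0, 1, 2, 3}): φ is false.
  2 (successors {0, 2, 3}): φ is false.
  3 (successors {0, 4}): φ is false.
  4 (successors {2, 3, 4}): φ is false.
For instance, at 2:
  At 2: ◇((¬q ∧ s) ∨ □¬(q ∧ s)) is true, so ¬◇((¬q ∧ s) ∨ □¬(q ∧ s)) is false.
    At 2: ◇((¬q ∧ s) ∨ □¬(q ∧ s)) requires (¬q ∧ s) ∨ □¬(q ∧ s) at some successor in {0, 2, 3}.
      (¬q ∧ s) ∨ □¬(q ∧ s) holds at 2, so ◇((¬q ∧ s) ∨ □¬(q ∧ s)) is true at 2.
Satisfying worlds: none.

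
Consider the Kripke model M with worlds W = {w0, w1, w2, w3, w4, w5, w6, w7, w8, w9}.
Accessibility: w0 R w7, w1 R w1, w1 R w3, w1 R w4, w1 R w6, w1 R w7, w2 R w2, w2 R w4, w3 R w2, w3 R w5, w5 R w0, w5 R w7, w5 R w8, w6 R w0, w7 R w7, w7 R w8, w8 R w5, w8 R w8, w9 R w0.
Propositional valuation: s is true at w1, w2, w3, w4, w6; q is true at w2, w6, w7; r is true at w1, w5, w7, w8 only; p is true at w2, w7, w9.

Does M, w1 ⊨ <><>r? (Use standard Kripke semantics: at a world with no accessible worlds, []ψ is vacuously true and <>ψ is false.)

Yes

Recall that <>ψ holds at a world iff ψ holds at some accessible world.
At w1: <><>r requires <>r at some successor in {w1, w3, w4, w6, w7}.
  <>r holds at w1, so <><>r is true at w1.
    At w1: <>r requires r at some successor in {w1, w3, w4, w6, w7}.
      r holds at w1, so <>r is true at w1.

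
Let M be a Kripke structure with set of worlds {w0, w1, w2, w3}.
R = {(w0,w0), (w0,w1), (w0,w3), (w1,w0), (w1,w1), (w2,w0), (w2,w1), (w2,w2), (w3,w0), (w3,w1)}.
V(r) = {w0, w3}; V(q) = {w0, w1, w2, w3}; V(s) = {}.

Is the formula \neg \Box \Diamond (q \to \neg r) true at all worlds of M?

Let φ = \neg \Box \Diamond (q \to \neg r). Evaluate φ at each world:
  w0 (successors {w0, w1, w3}): φ is false.
  w1 (successors {w0, w1}): φ is false.
  w2 (successors {w0, w1, w2}): φ is false.
  w3 (successors {w0, w1}): φ is false.
Detail at w0 (counterexample):
  At w0: \Box \Diamond (q \to \neg r) is true, so \neg \Box \Diamond (q \to \neg r) is false.
    At w0: \Box \Diamond (q \to \neg r) requires \Diamond (q \to \neg r) at every successor {w0, w1, w3}.
      At w0: \Diamond (q \to \neg r) is true.
      At w1: \Diamond (q \to \neg r) is true.
      At w3: \Diamond (q \to \neg r) is true.
    So \Box \Diamond (q \to \neg r) is true at w0.

No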